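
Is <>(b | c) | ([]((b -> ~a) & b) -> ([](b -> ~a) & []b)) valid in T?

Tableau for the negation ~(<>(b | c) | ([]((b -> ~a) & b) -> ([](b -> ~a) & []b))):
1. ~(<>(b | c) | ([]((b -> ~a) & b) -> ([](b -> ~a) & []b))), w0
2. ~<>(b | c), w0
3. ~([]((b -> ~a) & b) -> ([](b -> ~a) & []b)), w0
4. []((b -> ~a) & b), w0
5. ~([](b -> ~a) & []b), w0
6. ~(b | c), w0
7. ~b, w0
8. ~c, w0
9. (b -> ~a) & b, w0
10. b -> ~a, w0
11. b, w0
Accessibility: w0Rw0
Branch closes: b and ~b both at w0.
All branches of the negation close; one closing branch shown above.

Yes, valid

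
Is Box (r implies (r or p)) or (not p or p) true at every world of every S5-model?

Valid in S5

Tableau for the negation not (Box (r implies (r or p)) or (not p or p)):
1. not (Box (r implies (r or p)) or (not p or p)), u
2. not Box (r implies (r or p)), u
3. not (not p or p), u
4. p, u
5. not p, u
Accessibility: uRu
Branch closes: p and not p both at u.
Every branch of the negation's tableau closes; the branch above is one of them.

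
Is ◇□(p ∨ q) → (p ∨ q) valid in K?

Tableau for the negation ¬(◇□(p ∨ q) → (p ∨ q)):
1. ¬(◇□(p ∨ q) → (p ∨ q)), u
2. ◇□(p ∨ q), u
3. ¬(p ∨ q), u
4. ¬p, u
5. ¬q, u
6. □(p ∨ q), v
Accessibility: uRv
The negation has an open branch (countermodel exists).

No, not valid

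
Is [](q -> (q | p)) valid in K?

Tableau for the negation ~[](q -> (q | p)):
1. ~[](q -> (q | p)), u
2. ~(q -> (q | p)), v
3. q, v
4. ~(q | p), v
5. ~q, v
6. ~p, v
Accessibility: uRv
Branch closes: q and ~q both at v.
All branches of the negation close; one closing branch shown above.

Valid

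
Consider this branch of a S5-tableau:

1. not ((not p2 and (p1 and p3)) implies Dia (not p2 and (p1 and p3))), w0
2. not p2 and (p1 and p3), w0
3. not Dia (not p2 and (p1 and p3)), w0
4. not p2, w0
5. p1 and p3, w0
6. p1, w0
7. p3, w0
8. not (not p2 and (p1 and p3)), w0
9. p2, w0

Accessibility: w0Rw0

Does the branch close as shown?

Both p2 and not p2 appear at w0.

Yes, closed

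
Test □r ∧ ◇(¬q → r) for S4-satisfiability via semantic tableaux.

Yes, satisfiable

1. □r ∧ ◇(¬q → r), u
2. □r, u
3. ◇(¬q → r), u
4. r, u
5. ¬q → r, v
6. r, v
Accessibility: uRu, uRv, vRv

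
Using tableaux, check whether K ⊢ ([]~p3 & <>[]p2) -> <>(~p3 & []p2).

Valid

Tableau for the negation ~(([]~p3 & <>[]p2) -> <>(~p3 & []p2)):
1. ~(([]~p3 & <>[]p2) -> <>(~p3 & []p2)), 0
2. []~p3 & <>[]p2, 0
3. ~<>(~p3 & []p2), 0
4. []~p3, 0
5. <>[]p2, 0
6. []p2, 1
7. ~(~p3 & []p2), 1
8. ~p3, 1
9. ~[]p2, 1
10. ~p2, 2
11. p2, 2
Accessibility: 0R1, 1R2
Branch closes: p2 and ~p2 both at 2.
Every branch of the negation's tableau closes; the branch above is one of them.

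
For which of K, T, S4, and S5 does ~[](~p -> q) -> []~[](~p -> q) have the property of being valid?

S5

S4-tableau for the negation ~(~[](~p -> q) -> []~[](~p -> q)):
1. ~(~[](~p -> q) -> []~[](~p -> q)), u
2. ~[](~p -> q), u
3. ~[]~[](~p -> q), u
4. ~(~p -> q), v
5. ~p, v
6. ~q, v
7. [](~p -> q), w
8. ~p -> q, w
9. q, w
Accessibility: uRu, uRv, uRw, vRv, wRw
Complete open branch: countermodel on an S4-frame, so not valid in S4, nor in K, T (the same frame is also a K-frame and a T-frame).
S5-tableau for the negation ~(~[](~p -> q) -> []~[](~p -> q)):
1. ~(~[](~p -> q) -> []~[](~p -> q)), u
2. ~[](~p -> q), u
3. ~[]~[](~p -> q), u
4. ~(~p -> q), v
5. ~p, v
6. ~q, v
7. [](~p -> q), w
8. ~p -> q, u
9. ~p -> q, v
10. ~p -> q, w
11. q, u
12. q, v
Accessibility: uRu, uRv, uRw, vRu, vRv, vRw, wRu, wRv, wRw
Branch closes: q and ~q both at v.
Every branch closes (one shown): valid in S5.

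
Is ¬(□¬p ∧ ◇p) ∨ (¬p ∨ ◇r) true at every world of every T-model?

Valid in T

Tableau for the negation ¬(¬(□¬p ∧ ◇p) ∨ (¬p ∨ ◇r)):
1. ¬(¬(□¬p ∧ ◇p) ∨ (¬p ∨ ◇r)), w0
2. □¬p ∧ ◇p, w0
3. ¬(¬p ∨ ◇r), w0
4. □¬p, w0
5. ◇p, w0
6. p, w0
7. ¬◇r, w0
8. ¬p, w0
Accessibility: w0Rw0
Branch closes: p and ¬p both at w0.
Every branch of the negation's tableau closes; the branch above is one of them.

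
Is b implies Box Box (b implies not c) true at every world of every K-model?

Invalid (countermodel exists)

Tableau for the negation not (b implies Box Box (b implies not c)):
1. not (b implies Box Box (b implies not c)), 0
2. b, 0
3. not Box Box (b implies not c), 0
4. not Box (b implies not c), 1
5. not (b implies not c), 2
6. b, 2
7. c, 2
Accessibility: 0R1, 1R2
The negation has an open branch (countermodel exists).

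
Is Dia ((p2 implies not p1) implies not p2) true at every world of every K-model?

Tableau for the negation not Dia ((p2 implies not p1) implies not p2):
1. not Dia ((p2 implies not p1) implies not p2), w0
The negation has an open branch (countermodel exists).

Invalid (countermodel exists)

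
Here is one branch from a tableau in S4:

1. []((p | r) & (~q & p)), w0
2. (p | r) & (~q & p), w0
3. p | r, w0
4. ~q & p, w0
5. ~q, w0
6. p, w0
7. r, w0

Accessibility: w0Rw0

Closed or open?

No atom appears with both signs at the same world.

Open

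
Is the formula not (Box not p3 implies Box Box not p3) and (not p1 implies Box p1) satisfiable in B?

Satisfiable

1. not (Box not p3 implies Box Box not p3) and (not p1 implies Box p1), u
2. not (Box not p3 implies Box Box not p3), u
3. not p1 implies Box p1, u
4. Box not p3, u
5. not Box Box not p3, u
6. not p3, u
7. Box p1, u
8. p1, u
9. not Box not p3, v
10. not p3, v
11. p1, v
12. p3, w
Accessibility: uRu, uRv, vRu, vRv, vRw, wRv, wRw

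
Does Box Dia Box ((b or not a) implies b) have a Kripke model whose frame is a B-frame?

Satisfiable (open branch found)

1. Box Dia Box ((b or not a) implies b), w0
2. Dia Box ((b or not a) implies b), w0
3. Box ((b or not a) implies b), w1
4. Dia Box ((b or not a) implies b), w1
5. (b or not a) implies b, w0
6. (b or not a) implies b, w1
7. b, w0
8. b, w1
9. Box ((b or not a) implies b), w2
10. (b or not a) implies b, w2
11. b, w2
Accessibility: w0Rw0, w0Rw1, w1Rw0, w1Rw1, w1Rw2, w2Rw1, w2Rw2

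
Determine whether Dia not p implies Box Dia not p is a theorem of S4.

Tableau for the negation not (Dia not p implies Box Dia not p):
1. not (Dia not p implies Box Dia not p), 0
2. Dia not p, 0
3. not Box Dia not p, 0
4. not p, 1
5. not Dia not p, 2
6. p, 2
Accessibility: 0R0, 0R1, 0R2, 1R1, 2R2
The negation has an open branch (countermodel exists).

Not valid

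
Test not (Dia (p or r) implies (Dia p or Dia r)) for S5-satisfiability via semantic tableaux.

No, unsatisfiable

1. not (Dia (p or r) implies (Dia p or Dia r)), 0
2. Dia (p or r), 0
3. not (Dia p or Dia r), 0
4. not Dia p, 0
5. not Dia r, 0
6. not p, 0
7. not r, 0
8. p or r, 1
9. not p, 1
10. not r, 1
11. r, 1
Accessibility: 0R0, 0R1, 1R0, 1R1
Branch closes: r and not r both at 1.
All branches of the tableau close; one closing branch shown above.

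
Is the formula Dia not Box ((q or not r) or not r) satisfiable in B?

Satisfiable

1. Dia not Box ((q or not r) or not r), w0
2. not Box ((q or not r) or not r), w1
3. not ((q or not r) or not r), w2
4. not (q or not r), w2
5. r, w2
6. not q, w2
Accessibility: w0Rw0, w0Rw1, w1Rw0, w1Rw1, w1Rw2, w2Rw1, w2Rw2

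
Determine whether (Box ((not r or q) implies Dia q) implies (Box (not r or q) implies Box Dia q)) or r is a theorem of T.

Valid in T

Tableau for the negation not ((Box ((not r or q) implies Dia q) implies (Box (not r or q) implies Box Dia q)) or r):
1. not ((Box ((not r or q) implies Dia q) implies (Box (not r or q) implies Box Dia q)) or r), w0
2. not (Box ((not r or q) implies Dia q) implies (Box (not r or q) implies Box Dia q)), w0
3. not r, w0
4. Box ((not r or q) implies Dia q), w0
5. not (Box (not r or q) implies Box Dia q), w0
6. Box (not r or q), w0
7. not Box Dia q, w0
8. (not r or q) implies Dia q, w0
9. not r or q, w0
10. Dia q, w0
11. q, w0
12. not Dia q, w1
13. (not r or q) implies Dia q, w1
14. not r or q, w1
15. not q, w1
16. Dia q, w1
17. not r, w1
18. q, w2
19. (not r or q) implies Dia q, w2
20. not r or q, w2
21. Dia q, w2
22. q, w3
23. not q, w3
Accessibility: w0Rw0, w0Rw1, w0Rw2, w1Rw1, w1Rw3, w2Rw2, w3Rw3
Branch closes: q and not q both at w3.
Every branch of the negation's tableau closes; the branch above is one of them.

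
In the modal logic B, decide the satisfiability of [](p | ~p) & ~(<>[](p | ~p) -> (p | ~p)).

1. [](p | ~p) & ~(<>[](p | ~p) -> (p | ~p)), u
2. [](p | ~p), u
3. ~(<>[](p | ~p) -> (p | ~p)), u
4. <>[](p | ~p), u
5. ~(p | ~p), u
6. ~p, u
7. p, u
Accessibility: uRu
Branch closes: p and ~p both at u.
Every branch closes; the branch above is one of them.

Unsatisfiable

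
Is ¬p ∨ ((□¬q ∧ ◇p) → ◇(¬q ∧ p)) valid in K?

Tableau for the negation ¬(¬p ∨ ((□¬q ∧ ◇p) → ◇(¬q ∧ p))):
1. ¬(¬p ∨ ((□¬q ∧ ◇p) → ◇(¬q ∧ p))), u
2. p, u
3. ¬((□¬q ∧ ◇p) → ◇(¬q ∧ p)), u
4. □¬q ∧ ◇p, u
5. ¬◇(¬q ∧ p), u
6. □¬q, u
7. ◇p, u
8. p, v
9. ¬(¬q ∧ p), v
10. ¬q, v
11. ¬p, v
Accessibility: uRv
Branch closes: p and ¬p both at v.
All branches of the negation close; one closing branch shown above.

Valid in K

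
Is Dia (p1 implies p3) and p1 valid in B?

Tableau for the negation not (Dia (p1 implies p3) and p1):
1. not (Dia (p1 implies p3) and p1), w0
2. not p1, w0   [neg-and-rule on 1 (branches; this branch)]
Accessibility: w0Rw0
The negation has an open branch (countermodel exists).

Invalid (countermodel exists)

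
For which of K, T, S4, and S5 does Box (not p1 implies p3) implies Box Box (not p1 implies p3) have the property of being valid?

S4, S5

S4-tableau for the negation not (Box (not p1 implies p3) implies Box Box (not p1 implies p3)):
1. not (Box (not p1 implies p3) implies Box Box (not p1 implies p3)), w0
2. Box (not p1 implies p3), w0
3. not Box Box (not p1 implies p3), w0
4. not p1 implies p3, w0
5. p3, w0
6. not Box (not p1 implies p3), w1
7. not p1 implies p3, w1
8. p3, w1
9. not (not p1 implies p3), w2
10. not p1, w2
11. not p3, w2
12. not p1 implies p3, w2
13. p3, w2
Accessibility: w0Rw0, w0Rw1, w0Rw2, w1Rw1, w1Rw2, w2Rw2
Branch closes: p3 and not p3 both at w2.
Every branch closes (one shown): valid in S4, hence also in S5 (every theorem of S4 is a theorem of S5).
T-tableau for the negation not (Box (not p1 implies p3) implies Box Box (not p1 implies p3)):
1. not (Box (not p1 implies p3) implies Box Box (not p1 implies p3)), w0
2. Box (not p1 implies p3), w0
3. not Box Box (not p1 implies p3), w0
4. not p1 implies p3, w0
5. p3, w0
6. not Box (not p1 implies p3), w1
7. not p1 implies p3, w1
8. p3, w1
9. not (not p1 implies p3), w2
10. not p1, w2
11. not p3, w2
Accessibility: w0Rw0, w0Rw1, w1Rw1, w1Rw2, w2Rw2
Complete open branch: countermodel on a T-frame, so not valid in T, nor in K (the same frame is also a K-frame).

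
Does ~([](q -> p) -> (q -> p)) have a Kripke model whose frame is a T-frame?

1. ~([](q -> p) -> (q -> p)), 0
2. [](q -> p), 0
3. ~(q -> p), 0
4. q, 0
5. ~p, 0
6. q -> p, 0
7. p, 0
Accessibility: 0R0
Branch closes: p and ~p both at 0.
(One branch shown.) All branches close.

No, unsatisfiable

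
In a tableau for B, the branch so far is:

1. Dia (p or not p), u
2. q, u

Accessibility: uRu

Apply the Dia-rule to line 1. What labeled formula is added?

a fresh world v with uRv, and p or not p at v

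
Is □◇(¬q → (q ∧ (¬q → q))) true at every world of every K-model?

Tableau for the negation ¬□◇(¬q → (q ∧ (¬q → q))):
1. ¬□◇(¬q → (q ∧ (¬q → q))), u
2. ¬◇(¬q → (q ∧ (¬q → q))), v
Accessibility: uRv
The negation has an open branch (countermodel exists).

Invalid (countermodel exists)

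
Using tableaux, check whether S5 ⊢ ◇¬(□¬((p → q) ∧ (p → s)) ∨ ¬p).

Tableau for the negation ¬◇¬(□¬((p → q) ∧ (p → s)) ∨ ¬p):
1. ¬◇¬(□¬((p → q) ∧ (p → s)) ∨ ¬p), 0
2. □¬((p → q) ∧ (p → s)) ∨ ¬p, 0
3. ¬p, 0
Accessibility: 0R0
The negation has an open branch (countermodel exists).

Invalid (countermodel exists)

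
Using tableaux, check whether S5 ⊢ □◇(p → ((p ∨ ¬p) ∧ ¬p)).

No, not valid

Tableau for the negation ¬□◇(p → ((p ∨ ¬p) ∧ ¬p)):
1. ¬□◇(p → ((p ∨ ¬p) ∧ ¬p)), u
2. ¬◇(p → ((p ∨ ¬p) ∧ ¬p)), v
3. ¬(p → ((p ∨ ¬p) ∧ ¬p)), u
4. p, u
5. ¬((p ∨ ¬p) ∧ ¬p), u
6. ¬(p → ((p ∨ ¬p) ∧ ¬p)), v
7. p, v
8. ¬((p ∨ ¬p) ∧ ¬p), v
Accessibility: uRu, uRv, vRu, vRv
The negation has an open branch (countermodel exists).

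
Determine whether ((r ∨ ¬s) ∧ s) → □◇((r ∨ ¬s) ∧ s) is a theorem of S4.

Tableau for the negation ¬(((r ∨ ¬s) ∧ s) → □◇((r ∨ ¬s) ∧ s)):
1. ¬(((r ∨ ¬s) ∧ s) → □◇((r ∨ ¬s) ∧ s)), 0
2. (r ∨ ¬s) ∧ s, 0   [¬→-rule on 1]
3. ¬□◇((r ∨ ¬s) ∧ s), 0   [¬→-rule on 1]
4. r ∨ ¬s, 0   [∧-rule on 2]
5. s, 0   [∧-rule on 2]
6. r, 0   [∨-rule on 4 (branches; this branch)]
7. ¬◇((r ∨ ¬s) ∧ s), 1   [¬□-rule on 3: fresh world 1, 0R1]
8. ¬((r ∨ ¬s) ∧ s), 1   [¬◇-rule on 7 via 1R1]
9. ¬s, 1   [¬∧-rule on 8 (branches; this branch)]
Accessibility: 0R0, 0R1, 1R1
The negation has an open branch (countermodel exists).

No, not valid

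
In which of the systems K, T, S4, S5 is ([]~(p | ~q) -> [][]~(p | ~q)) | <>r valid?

S4, S5

S4-tableau for the negation ~(([]~(p | ~q) -> [][]~(p | ~q)) | <>r):
1. ~(([]~(p | ~q) -> [][]~(p | ~q)) | <>r), 0
2. ~([]~(p | ~q) -> [][]~(p | ~q)), 0
3. ~<>r, 0
4. []~(p | ~q), 0
5. ~[][]~(p | ~q), 0
6. ~r, 0
7. ~(p | ~q), 0
8. ~p, 0
9. q, 0
10. ~[]~(p | ~q), 1
11. ~r, 1
12. ~(p | ~q), 1
13. ~p, 1
14. q, 1
15. p | ~q, 2
16. ~r, 2
17. ~(p | ~q), 2
18. ~p, 2
19. q, 2
20. ~q, 2
Accessibility: 0R0, 0R1, 0R2, 1R1, 1R2, 2R2
Branch closes: q and ~q both at 2.
Every branch closes (one shown): valid in S4, hence also in S5 (every theorem of S4 is a theorem of S5).
T-tableau for the negation ~(([]~(p | ~q) -> [][]~(p | ~q)) | <>r):
1. ~(([]~(p | ~q) -> [][]~(p | ~q)) | <>r), 0
2. ~([]~(p | ~q) -> [][]~(p | ~q)), 0
3. ~<>r, 0
4. []~(p | ~q), 0
5. ~[][]~(p | ~q), 0
6. ~r, 0
7. ~(p | ~q), 0
8. ~p, 0
9. q, 0
10. ~[]~(p | ~q), 1
11. ~r, 1
12. ~(p | ~q), 1
13. ~p, 1
14. q, 1
15. p | ~q, 2
16. ~q, 2
Accessibility: 0R0, 0R1, 1R1, 1R2, 2R2
Complete open branch: countermodel on a T-frame, so not valid in T, nor in K (the same frame is also a K-frame).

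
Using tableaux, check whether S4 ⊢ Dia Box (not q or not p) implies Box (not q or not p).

Tableau for the negation not (Dia Box (not q or not p) implies Box (not q or not p)):
1. not (Dia Box (not q or not p) implies Box (not q or not p)), w0
2. Dia Box (not q or not p), w0   [neg-implies-rule on 1]
3. not Box (not q or not p), w0   [neg-implies-rule on 1]
4. Box (not q or not p), w1   [Dia-rule on 2: fresh world w1, w0Rw1]
5. not q or not p, w1   [Box-rule on 4 via w1Rw1]
6. not p, w1   [or-rule on 5 (branches; this branch)]
7. not (not q or not p), w2   [neg-Box-rule on 3: fresh world w2, w0Rw2]
8. q, w2   [neg-or-rule on 7]
9. p, w2   [neg-or-rule on 7]
Accessibility: w0Rw0, w0Rw1, w0Rw2, w1Rw1, w2Rw2
The negation has an open branch (countermodel exists).

Not valid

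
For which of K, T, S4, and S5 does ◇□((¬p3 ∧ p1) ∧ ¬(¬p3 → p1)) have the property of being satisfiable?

K-tableau for the formula:
1. ◇□((¬p3 ∧ p1) ∧ ¬(¬p3 → p1)), 0
2. □((¬p3 ∧ p1) ∧ ¬(¬p3 → p1)), 1
Accessibility: 0R1
Complete open branch: satisfiable in K.
T-tableau for the formula:
1. ◇□((¬p3 ∧ p1) ∧ ¬(¬p3 → p1)), 0
2. □((¬p3 ∧ p1) ∧ ¬(¬p3 → p1)), 1
3. (¬p3 ∧ p1) ∧ ¬(¬p3 → p1), 1
4. ¬p3 ∧ p1, 1
5. ¬(¬p3 → p1), 1
6. ¬p3, 1
7. p1, 1
8. ¬p1, 1
Accessibility: 0R0, 0R1, 1R1
Branch closes: p1 and ¬p1 both at 1.
Every branch closes (one shown): unsatisfiable in T, hence also in S4, S5 (every S4/S5-frame is a T-frame).

K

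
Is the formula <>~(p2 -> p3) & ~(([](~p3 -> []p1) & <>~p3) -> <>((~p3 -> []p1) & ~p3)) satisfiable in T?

Unsatisfiable

1. <>~(p2 -> p3) & ~(([](~p3 -> []p1) & <>~p3) -> <>((~p3 -> []p1) & ~p3)), w0
2. <>~(p2 -> p3), w0
3. ~(([](~p3 -> []p1) & <>~p3) -> <>((~p3 -> []p1) & ~p3)), w0
4. [](~p3 -> []p1) & <>~p3, w0
5. ~<>((~p3 -> []p1) & ~p3), w0
6. [](~p3 -> []p1), w0
7. <>~p3, w0
8. ~((~p3 -> []p1) & ~p3), w0
9. ~p3 -> []p1, w0
10. ~(~p3 -> []p1), w0
11. ~p3, w0
12. ~[]p1, w0
13. []p1, w0
14. p1, w0
15. ~(p2 -> p3), w1
16. p2, w1
17. ~p3, w1
18. ~((~p3 -> []p1) & ~p3), w1
19. ~p3 -> []p1, w1
20. p1, w1
21. ~(~p3 -> []p1), w1
22. ~[]p1, w1
23. []p1, w1
24. ~p3, w2
25. ~((~p3 -> []p1) & ~p3), w2
26. ~p3 -> []p1, w2
27. p1, w2
28. ~(~p3 -> []p1), w2
29. ~[]p1, w2
30. []p1, w2
31. ~p1, w3
32. ~((~p3 -> []p1) & ~p3), w3
33. ~p3 -> []p1, w3
34. p1, w3
Accessibility: w0Rw0, w0Rw1, w0Rw2, w0Rw3, w1Rw1, w2Rw2, w3Rw3
Branch closes: p1 and ~p1 both at w3.
All branches of the tableau close; one closing branch shown above.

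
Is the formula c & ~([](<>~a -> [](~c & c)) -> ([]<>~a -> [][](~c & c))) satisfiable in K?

1. c & ~([](<>~a -> [](~c & c)) -> ([]<>~a -> [][](~c & c))), u
2. c, u   [&-rule on 1]
3. ~([](<>~a -> [](~c & c)) -> ([]<>~a -> [][](~c & c))), u   [&-rule on 1]
4. [](<>~a -> [](~c & c)), u   [~->-rule on 3]
5. ~([]<>~a -> [][](~c & c)), u   [~->-rule on 3]
6. []<>~a, u   [~->-rule on 5]
7. ~[][](~c & c), u   [~->-rule on 5]
8. ~[](~c & c), v   [~[]-rule on 7: fresh world v, uRv]
9. <>~a -> [](~c & c), v   [[]-rule on 4 via uRv]
10. <>~a, v   [[]-rule on 6 via uRv]
11. ~<>~a, v   [->-rule on 9 (branches; this branch)]
12. ~(~c & c), w   [~[]-rule on 8: fresh world w, vRw]
13. a, w   [~<>-rule on 11 via vRw]
14. ~c, w   [~&-rule on 12 (branches; this branch)]
15. ~a, x   [<>-rule on 10: fresh world x, vRx]
16. a, x   [~<>-rule on 11 via vRx]
Accessibility: uRv, vRw, vRx
Branch closes: a and ~a both at x.
(One branch shown.) All branches close.

No, unsatisfiable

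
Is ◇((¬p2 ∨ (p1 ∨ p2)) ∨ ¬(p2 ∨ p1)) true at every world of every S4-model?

Tableau for the negation ¬◇((¬p2 ∨ (p1 ∨ p2)) ∨ ¬(p2 ∨ p1)):
1. ¬◇((¬p2 ∨ (p1 ∨ p2)) ∨ ¬(p2 ∨ p1)), u
2. ¬((¬p2 ∨ (p1 ∨ p2)) ∨ ¬(p2 ∨ p1)), u   [¬◇-rule on 1 via uRu]
3. ¬(¬p2 ∨ (p1 ∨ p2)), u   [¬∨-rule on 2]
4. p2 ∨ p1, u   [¬∨-rule on 2]
5. p2, u   [¬∨-rule on 3]
6. ¬(p1 ∨ p2), u   [¬∨-rule on 3]
7. ¬p1, u   [¬∨-rule on 6]
8. ¬p2, u   [¬∨-rule on 6]
Accessibility: uRu
Branch closes: p2 and ¬p2 both at u.
Every branch of the negation's tableau closes; the branch above is one of them.

Yes, valid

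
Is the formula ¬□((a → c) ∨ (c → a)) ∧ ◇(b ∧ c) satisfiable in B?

Unsatisfiable

1. ¬□((a → c) ∨ (c → a)) ∧ ◇(b ∧ c), u
2. ¬□((a → c) ∨ (c → a)), u
3. ◇(b ∧ c), u
4. ¬((a → c) ∨ (c → a)), v
5. ¬(a → c), v
6. ¬(c → a), v
7. a, v
8. ¬c, v
9. c, v
10. ¬a, v
Accessibility: uRu, uRv, vRu, vRv
Branch closes: c and ¬c both at v.
Every branch closes; the branch above is one of them.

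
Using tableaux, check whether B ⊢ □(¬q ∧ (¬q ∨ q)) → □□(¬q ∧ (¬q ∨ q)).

Tableau for the negation ¬(□(¬q ∧ (¬q ∨ q)) → □□(¬q ∧ (¬q ∨ q))):
1. ¬(□(¬q ∧ (¬q ∨ q)) → □□(¬q ∧ (¬q ∨ q))), u
2. □(¬q ∧ (¬q ∨ q)), u   [¬→-rule on 1]
3. ¬□□(¬q ∧ (¬q ∨ q)), u   [¬→-rule on 1]
4. ¬q ∧ (¬q ∨ q), u   [□-rule on 2 via uRu]
5. ¬q, u   [∧-rule on 4]
6. ¬q ∨ q, u   [∧-rule on 4]
7. ¬□(¬q ∧ (¬q ∨ q)), v   [¬□-rule on 3: fresh world v, uRv]
8. ¬q ∧ (¬q ∨ q), v   [□-rule on 2 via uRv]
9. ¬q, v   [∧-rule on 8]
10. ¬q ∨ q, v   [∧-rule on 8]
11. ¬(¬q ∧ (¬q ∨ q)), w   [¬□-rule on 7: fresh world w, vRw]
12. q, w   [¬∧-rule on 11 (branches; this branch)]
Accessibility: uRu, uRv, vRu, vRv, vRw, wRv, wRw
The negation has an open branch (countermodel exists).

No, not valid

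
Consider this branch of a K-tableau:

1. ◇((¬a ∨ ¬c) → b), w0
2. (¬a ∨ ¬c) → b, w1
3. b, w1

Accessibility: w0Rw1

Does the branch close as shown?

No atom appears with both signs at the same world.

Not closed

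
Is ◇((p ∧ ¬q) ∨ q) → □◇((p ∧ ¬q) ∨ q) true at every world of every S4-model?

Invalid (countermodel exists)

Tableau for the negation ¬(◇((p ∧ ¬q) ∨ q) → □◇((p ∧ ¬q) ∨ q)):
1. ¬(◇((p ∧ ¬q) ∨ q) → □◇((p ∧ ¬q) ∨ q)), w0
2. ◇((p ∧ ¬q) ∨ q), w0
3. ¬□◇((p ∧ ¬q) ∨ q), w0
4. (p ∧ ¬q) ∨ q, w1
5. q, w1
6. ¬◇((p ∧ ¬q) ∨ q), w2
7. ¬((p ∧ ¬q) ∨ q), w2
8. ¬(p ∧ ¬q), w2
9. ¬q, w2
10. ¬p, w2
Accessibility: w0Rw0, w0Rw1, w0Rw2, w1Rw1, w2Rw2
The negation has an open branch (countermodel exists).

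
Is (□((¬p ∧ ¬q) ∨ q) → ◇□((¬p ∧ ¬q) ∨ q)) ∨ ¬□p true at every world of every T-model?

Valid in T

Tableau for the negation ¬((□((¬p ∧ ¬q) ∨ q) → ◇□((¬p ∧ ¬q) ∨ q)) ∨ ¬□p):
1. ¬((□((¬p ∧ ¬q) ∨ q) → ◇□((¬p ∧ ¬q) ∨ q)) ∨ ¬□p), 0
2. ¬(□((¬p ∧ ¬q) ∨ q) → ◇□((¬p ∧ ¬q) ∨ q)), 0   [¬∨-rule on 1]
3. □p, 0   [¬∨-rule on 1]
4. □((¬p ∧ ¬q) ∨ q), 0   [¬→-rule on 2]
5. ¬◇□((¬p ∧ ¬q) ∨ q), 0   [¬→-rule on 2]
6. p, 0   [□-rule on 3 via 0R0]
7. (¬p ∧ ¬q) ∨ q, 0   [□-rule on 4 via 0R0]
8. ¬□((¬p ∧ ¬q) ∨ q), 0   [¬◇-rule on 5 via 0R0]
9. q, 0   [∨-rule on 7 (branches; this branch)]
10. ¬((¬p ∧ ¬q) ∨ q), 1   [¬□-rule on 8: fresh world 1, 0R1]
11. ¬(¬p ∧ ¬q), 1   [¬∨-rule on 10]
12. ¬q, 1   [¬∨-rule on 10]
13. p, 1   [□-rule on 3 via 0R1]
14. (¬p ∧ ¬q) ∨ q, 1   [□-rule on 4 via 0R1]
15. ¬□((¬p ∧ ¬q) ∨ q), 1   [¬◇-rule on 5 via 0R1]
16. ¬p ∧ ¬q, 1   [∨-rule on 14 (branches; this branch)]
17. ¬p, 1   [∧-rule on 16]
Accessibility: 0R0, 0R1, 1R1
Branch closes: p and ¬p both at 1.
Every branch of the negation's tableau closes; the branch above is one of them.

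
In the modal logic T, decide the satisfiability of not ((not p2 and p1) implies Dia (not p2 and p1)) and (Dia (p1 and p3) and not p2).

1. not ((not p2 and p1) implies Dia (not p2 and p1)) and (Dia (p1 and p3) and not p2), w0
2. not ((not p2 and p1) implies Dia (not p2 and p1)), w0
3. Dia (p1 and p3) and not p2, w0
4. not p2 and p1, w0
5. not Dia (not p2 and p1), w0
6. Dia (p1 and p3), w0
7. not p2, w0
8. p1, w0
9. not (not p2 and p1), w0
10. not p1, w0
Accessibility: w0Rw0
Branch closes: p1 and not p1 both at w0.
Every branch closes; the branch above is one of them.

Unsatisfiable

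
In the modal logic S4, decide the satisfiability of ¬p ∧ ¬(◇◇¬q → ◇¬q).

1. ¬p ∧ ¬(◇◇¬q → ◇¬q), 0
2. ¬p, 0
3. ¬(◇◇¬q → ◇¬q), 0
4. ◇◇¬q, 0
5. ¬◇¬q, 0
6. q, 0
7. ◇¬q, 1
8. q, 1
9. ¬q, 2
10. q, 2
Accessibility: 0R0, 0R1, 0R2, 1R1, 1R2, 2R2
Branch closes: q and ¬q both at 2.
All branches of the tableau close; one closing branch shown above.

No, unsatisfiable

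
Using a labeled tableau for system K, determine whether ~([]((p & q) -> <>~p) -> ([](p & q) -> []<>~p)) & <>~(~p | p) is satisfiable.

Unsatisfiable (every branch closes)

1. ~([]((p & q) -> <>~p) -> ([](p & q) -> []<>~p)) & <>~(~p | p), 0
2. ~([]((p & q) -> <>~p) -> ([](p & q) -> []<>~p)), 0
3. <>~(~p | p), 0
4. []((p & q) -> <>~p), 0
5. ~([](p & q) -> []<>~p), 0
6. [](p & q), 0
7. ~[]<>~p, 0
8. ~(~p | p), 1
9. p, 1
10. ~p, 1
Accessibility: 0R1
Branch closes: p and ~p both at 1.
All branches of the tableau close; one closing branch shown above.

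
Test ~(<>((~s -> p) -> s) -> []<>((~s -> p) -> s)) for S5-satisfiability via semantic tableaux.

No, unsatisfiable

1. ~(<>((~s -> p) -> s) -> []<>((~s -> p) -> s)), u
2. <>((~s -> p) -> s), u   [~->-rule on 1]
3. ~[]<>((~s -> p) -> s), u   [~->-rule on 1]
4. (~s -> p) -> s, v   [<>-rule on 2: fresh world v, uRv]
5. ~(~s -> p), v   [->-rule on 4 (branches; this branch)]
6. ~s, v   [~->-rule on 5]
7. ~p, v   [~->-rule on 5]
8. ~<>((~s -> p) -> s), w   [~[]-rule on 3: fresh world w, uRw]
9. ~((~s -> p) -> s), u   [~<>-rule on 8 via wRu]
10. ~s -> p, u   [~->-rule on 9]
11. ~s, u   [~->-rule on 9]
12. ~((~s -> p) -> s), v   [~<>-rule on 8 via wRv]
13. ~s -> p, v   [~->-rule on 12]
14. ~((~s -> p) -> s), w   [~<>-rule on 8 via wRw]
15. ~s -> p, w   [~->-rule on 14]
16. ~s, w   [~->-rule on 14]
17. p, u   [->-rule on 10 (branches; this branch)]
18. p, v   [->-rule on 13 (branches; this branch)]
Accessibility: uRu, uRv, uRw, vRu, vRv, vRw, wRu, wRv, wRw
Branch closes: p and ~p both at v.
All branches of the tableau close; one closing branch shown above.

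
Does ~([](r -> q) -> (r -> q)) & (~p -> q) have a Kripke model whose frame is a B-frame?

Unsatisfiable (every branch closes)

1. ~([](r -> q) -> (r -> q)) & (~p -> q), u
2. ~([](r -> q) -> (r -> q)), u
3. ~p -> q, u
4. [](r -> q), u
5. ~(r -> q), u
6. r, u
7. ~q, u
8. r -> q, u
9. p, u
10. q, u
Accessibility: uRu
Branch closes: q and ~q both at u.
All branches of the tableau close; one closing branch shown above.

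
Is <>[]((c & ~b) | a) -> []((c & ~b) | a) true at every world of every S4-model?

Tableau for the negation ~(<>[]((c & ~b) | a) -> []((c & ~b) | a)):
1. ~(<>[]((c & ~b) | a) -> []((c & ~b) | a)), w0
2. <>[]((c & ~b) | a), w0
3. ~[]((c & ~b) | a), w0
4. []((c & ~b) | a), w1
5. (c & ~b) | a, w1
6. a, w1
7. ~((c & ~b) | a), w2
8. ~(c & ~b), w2
9. ~a, w2
10. b, w2
Accessibility: w0Rw0, w0Rw1, w0Rw2, w1Rw1, w2Rw2
The negation has an open branch (countermodel exists).

Invalid (countermodel exists)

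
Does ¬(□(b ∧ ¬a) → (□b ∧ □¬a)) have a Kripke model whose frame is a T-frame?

1. ¬(□(b ∧ ¬a) → (□b ∧ □¬a)), u
2. □(b ∧ ¬a), u
3. ¬(□b ∧ □¬a), u
4. b ∧ ¬a, u
5. b, u
6. ¬a, u
7. ¬□¬a, u
8. a, v
9. b ∧ ¬a, v
10. b, v
11. ¬a, v
Accessibility: uRu, uRv, vRv
Branch closes: a and ¬a both at v.
Every branch closes; the branch above is one of them.

Unsatisfiable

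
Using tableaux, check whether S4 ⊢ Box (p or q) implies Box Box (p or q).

Valid in S4

Tableau for the negation not (Box (p or q) implies Box Box (p or q)):
1. not (Box (p or q) implies Box Box (p or q)), w0
2. Box (p or q), w0   [neg-implies-rule on 1]
3. not Box Box (p or q), w0   [neg-implies-rule on 1]
4. p or q, w0   [Box-rule on 2 via w0Rw0]
5. q, w0   [or-rule on 4 (branches; this branch)]
6. not Box (p or q), w1   [neg-Box-rule on 3: fresh world w1, w0Rw1]
7. p or q, w1   [Box-rule on 2 via w0Rw1]
8. q, w1   [or-rule on 7 (branches; this branch)]
9. not (p or q), w2   [neg-Box-rule on 6: fresh world w2, w1Rw2]
10. not p, w2   [neg-or-rule on 9]
11. not q, w2   [neg-or-rule on 9]
12. p or q, w2   [Box-rule on 2 via w0Rw2]
13. q, w2   [or-rule on 12 (branches; this branch)]
Accessibility: w0Rw0, w0Rw1, w0Rw2, w1Rw1, w1Rw2, w2Rw2
Branch closes: q and not q both at w2.
Every branch of the negation's tableau closes; the branch above is one of them.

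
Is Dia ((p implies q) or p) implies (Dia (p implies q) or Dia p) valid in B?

Yes, valid

Tableau for the negation not (Dia ((p implies q) or p) implies (Dia (p implies q) or Dia p)):
1. not (Dia ((p implies q) or p) implies (Dia (p implies q) or Dia p)), 0
2. Dia ((p implies q) or p), 0   [neg-implies-rule on 1]
3. not (Dia (p implies q) or Dia p), 0   [neg-implies-rule on 1]
4. not Dia (p implies q), 0   [neg-or-rule on 3]
5. not Dia p, 0   [neg-or-rule on 3]
6. not (p implies q), 0   [neg-Dia-rule on 4 via 0R0]
7. p, 0   [neg-implies-rule on 6]
8. not q, 0   [neg-implies-rule on 6]
9. not p, 0   [neg-Dia-rule on 5 via 0R0]
Accessibility: 0R0
Branch closes: p and not p both at 0.
All branches of the negation close; one closing branch shown above.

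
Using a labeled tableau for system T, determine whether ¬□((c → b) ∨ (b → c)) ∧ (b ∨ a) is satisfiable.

1. ¬□((c → b) ∨ (b → c)) ∧ (b ∨ a), u
2. ¬□((c → b) ∨ (b → c)), u
3. b ∨ a, u
4. a, u
5. ¬((c → b) ∨ (b → c)), v
6. ¬(c → b), v
7. ¬(b → c), v
8. c, v
9. ¬b, v
10. b, v
11. ¬c, v
Accessibility: uRu, uRv, vRv
Branch closes: b and ¬b both at v.
All branches of the tableau close; one closing branch shown above.

Unsatisfiable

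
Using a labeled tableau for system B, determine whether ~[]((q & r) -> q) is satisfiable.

1. ~[]((q & r) -> q), w0
2. ~((q & r) -> q), w1   [~[]-rule on 1: fresh world w1, w0Rw1]
3. q & r, w1   [~->-rule on 2]
4. ~q, w1   [~->-rule on 2]
5. q, w1   [&-rule on 3]
6. r, w1   [&-rule on 3]
Accessibility: w0Rw0, w0Rw1, w1Rw0, w1Rw1
Branch closes: q and ~q both at w1.
(One branch shown.) All branches close.

No, unsatisfiable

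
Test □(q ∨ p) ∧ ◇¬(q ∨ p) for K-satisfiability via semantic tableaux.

No, unsatisfiable

1. □(q ∨ p) ∧ ◇¬(q ∨ p), u
2. □(q ∨ p), u   [∧-rule on 1]
3. ◇¬(q ∨ p), u   [∧-rule on 1]
4. ¬(q ∨ p), v   [◇-rule on 3: fresh world v, uRv]
5. ¬q, v   [¬∨-rule on 4]
6. ¬p, v   [¬∨-rule on 4]
7. q ∨ p, v   [□-rule on 2 via uRv]
8. p, v   [∨-rule on 7 (branches; this branch)]
Accessibility: uRv
Branch closes: p and ¬p both at v.
All branches of the tableau close; one closing branch shown above.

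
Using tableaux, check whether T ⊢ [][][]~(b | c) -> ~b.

Tableau for the negation ~([][][]~(b | c) -> ~b):
1. ~([][][]~(b | c) -> ~b), w0
2. [][][]~(b | c), w0
3. b, w0
4. [][]~(b | c), w0
5. []~(b | c), w0
6. ~(b | c), w0
7. ~b, w0
8. ~c, w0
Accessibility: w0Rw0
Branch closes: b and ~b both at w0.
Every branch of the negation's tableau closes; the branch above is one of them.

Valid in T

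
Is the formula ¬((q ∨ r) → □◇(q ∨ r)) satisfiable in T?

Yes, satisfiable

1. ¬((q ∨ r) → □◇(q ∨ r)), w0
2. q ∨ r, w0
3. ¬□◇(q ∨ r), w0
4. r, w0
5. ¬◇(q ∨ r), w1
6. ¬(q ∨ r), w1
7. ¬q, w1
8. ¬r, w1
Accessibility: w0Rw0, w0Rw1, w1Rw1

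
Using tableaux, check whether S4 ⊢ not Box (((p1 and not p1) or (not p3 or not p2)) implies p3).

Tableau for the negation Box (((p1 and not p1) or (not p3 or not p2)) implies p3):
1. Box (((p1 and not p1) or (not p3 or not p2)) implies p3), 0
2. ((p1 and not p1) or (not p3 or not p2)) implies p3, 0
3. p3, 0
Accessibility: 0R0
The negation has an open branch (countermodel exists).

No, not valid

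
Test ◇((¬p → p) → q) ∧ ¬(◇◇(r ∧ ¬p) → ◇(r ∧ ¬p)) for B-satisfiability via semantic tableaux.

1. ◇((¬p → p) → q) ∧ ¬(◇◇(r ∧ ¬p) → ◇(r ∧ ¬p)), u
2. ◇((¬p → p) → q), u   [∧-rule on 1]
3. ¬(◇◇(r ∧ ¬p) → ◇(r ∧ ¬p)), u   [∧-rule on 1]
4. ◇◇(r ∧ ¬p), u   [¬→-rule on 3]
5. ¬◇(r ∧ ¬p), u   [¬→-rule on 3]
6. ¬(r ∧ ¬p), u   [¬◇-rule on 5 via uRu]
7. p, u   [¬∧-rule on 6 (branches; this branch)]
8. (¬p → p) → q, v   [◇-rule on 2: fresh world v, uRv]
9. ¬(r ∧ ¬p), v   [¬◇-rule on 5 via uRv]
10. q, v   [→-rule on 8 (branches; this branch)]
11. p, v   [¬∧-rule on 9 (branches; this branch)]
12. ◇(r ∧ ¬p), w   [◇-rule on 4: fresh world w, uRw]
13. ¬(r ∧ ¬p), w   [¬◇-rule on 5 via uRw]
14. p, w   [¬∧-rule on 13 (branches; this branch)]
15. r ∧ ¬p, x   [◇-rule on 12: fresh world x, wRx]
16. r, x   [∧-rule on 15]
17. ¬p, x   [∧-rule on 15]
Accessibility: uRu, uRv, uRw, vRu, vRv, wRu, wRw, wRx, xRw, xRx

Yes, satisfiable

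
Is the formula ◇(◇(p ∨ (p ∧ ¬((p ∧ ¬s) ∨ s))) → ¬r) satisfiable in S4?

1. ◇(◇(p ∨ (p ∧ ¬((p ∧ ¬s) ∨ s))) → ¬r), w0
2. ◇(p ∨ (p ∧ ¬((p ∧ ¬s) ∨ s))) → ¬r, w1
3. ¬r, w1
Accessibility: w0Rw0, w0Rw1, w1Rw1

Satisfiable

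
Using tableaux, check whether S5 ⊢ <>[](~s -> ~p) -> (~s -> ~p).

Yes, valid

Tableau for the negation ~(<>[](~s -> ~p) -> (~s -> ~p)):
1. ~(<>[](~s -> ~p) -> (~s -> ~p)), w0
2. <>[](~s -> ~p), w0   [~->-rule on 1]
3. ~(~s -> ~p), w0   [~->-rule on 1]
4. ~s, w0   [~->-rule on 3]
5. p, w0   [~->-rule on 3]
6. [](~s -> ~p), w1   [<>-rule on 2: fresh world w1, w0Rw1]
7. ~s -> ~p, w0   [[]-rule on 6 via w1Rw0]
8. ~s -> ~p, w1   [[]-rule on 6 via w1Rw1]
9. ~p, w0   [->-rule on 7 (branches; this branch)]
Accessibility: w0Rw0, w0Rw1, w1Rw0, w1Rw1
Branch closes: p and ~p both at w0.
Every branch of the negation's tableau closes; the branch above is one of them.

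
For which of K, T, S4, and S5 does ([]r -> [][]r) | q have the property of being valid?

S4, S5

S4-tableau for the negation ~(([]r -> [][]r) | q):
1. ~(([]r -> [][]r) | q), 0
2. ~([]r -> [][]r), 0
3. ~q, 0
4. []r, 0
5. ~[][]r, 0
6. r, 0
7. ~[]r, 1
8. r, 1
9. ~r, 2
10. r, 2
Accessibility: 0R0, 0R1, 0R2, 1R1, 1R2, 2R2
Branch closes: r and ~r both at 2.
Every branch closes (one shown): valid in S4, hence also in S5 (every theorem of S4 is a theorem of S5).
T-tableau for the negation ~(([]r -> [][]r) | q):
1. ~(([]r -> [][]r) | q), 0
2. ~([]r -> [][]r), 0
3. ~q, 0
4. []r, 0
5. ~[][]r, 0
6. r, 0
7. ~[]r, 1
8. r, 1
9. ~r, 2
Accessibility: 0R0, 0R1, 1R1, 1R2, 2R2
Complete open branch: countermodel on a T-frame, so not valid in T, nor in K (the same frame is also a K-frame).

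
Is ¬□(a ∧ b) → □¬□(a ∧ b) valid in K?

Tableau for the negation ¬(¬□(a ∧ b) → □¬□(a ∧ b)):
1. ¬(¬□(a ∧ b) → □¬□(a ∧ b)), u
2. ¬□(a ∧ b), u
3. ¬□¬□(a ∧ b), u
4. ¬(a ∧ b), v
5. ¬b, v
6. □(a ∧ b), w
Accessibility: uRv, uRw
The negation has an open branch (countermodel exists).

Invalid (countermodel exists)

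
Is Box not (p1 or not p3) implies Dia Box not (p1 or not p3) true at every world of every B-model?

Valid in B

Tableau for the negation not (Box not (p1 or not p3) implies Dia Box not (p1 or not p3)):
1. not (Box not (p1 or not p3) implies Dia Box not (p1 or not p3)), u
2. Box not (p1 or not p3), u   [neg-implies-rule on 1]
3. not Dia Box not (p1 or not p3), u   [neg-implies-rule on 1]
4. not (p1 or not p3), u   [Box-rule on 2 via uRu]
5. not p1, u   [neg-or-rule on 4]
6. p3, u   [neg-or-rule on 4]
7. not Box not (p1 or not p3), u   [neg-Dia-rule on 3 via uRu]
8. p1 or not p3, v   [neg-Box-rule on 7: fresh world v, uRv]
9. not (p1 or not p3), v   [Box-rule on 2 via uRv]
10. not p1, v   [neg-or-rule on 9]
11. p3, v   [neg-or-rule on 9]
12. not Box not (p1 or not p3), v   [neg-Dia-rule on 3 via uRv]
13. not p3, v   [or-rule on 8 (branches; this branch)]
Accessibility: uRu, uRv, vRu, vRv
Branch closes: p3 and not p3 both at v.
All branches of the negation close; one closing branch shown above.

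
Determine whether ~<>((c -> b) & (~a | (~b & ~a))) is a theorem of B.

Not valid

Tableau for the negation <>((c -> b) & (~a | (~b & ~a))):
1. <>((c -> b) & (~a | (~b & ~a))), w0
2. (c -> b) & (~a | (~b & ~a)), w1   [<>-rule on 1: fresh world w1, w0Rw1]
3. c -> b, w1   [&-rule on 2]
4. ~a | (~b & ~a), w1   [&-rule on 2]
5. b, w1   [->-rule on 3 (branches; this branch)]
6. ~a, w1   [|-rule on 4 (branches; this branch)]
Accessibility: w0Rw0, w0Rw1, w1Rw0, w1Rw1
The negation has an open branch (countermodel exists).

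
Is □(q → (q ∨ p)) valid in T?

Valid in T

Tableau for the negation ¬□(q → (q ∨ p)):
1. ¬□(q → (q ∨ p)), u
2. ¬(q → (q ∨ p)), v   [¬□-rule on 1: fresh world v, uRv]
3. q, v   [¬→-rule on 2]
4. ¬(q ∨ p), v   [¬→-rule on 2]
5. ¬q, v   [¬∨-rule on 4]
6. ¬p, v   [¬∨-rule on 4]
Accessibility: uRu, uRv, vRv
Branch closes: q and ¬q both at v.
All branches of the negation close; one closing branch shown above.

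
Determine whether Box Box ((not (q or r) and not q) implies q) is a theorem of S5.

Invalid (countermodel exists)

Tableau for the negation not Box Box ((not (q or r) and not q) implies q):
1. not Box Box ((not (q or r) and not q) implies q), w0
2. not Box ((not (q or r) and not q) implies q), w1
3. not ((not (q or r) and not q) implies q), w2
4. not (q or r) and not q, w2
5. not q, w2
6. not (q or r), w2
7. not r, w2
Accessibility: w0Rw0, w0Rw1, w0Rw2, w1Rw0, w1Rw1, w1Rw2, w2Rw0, w2Rw1, w2Rw2
The negation has an open branch (countermodel exists).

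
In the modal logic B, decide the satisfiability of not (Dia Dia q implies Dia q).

Yes, satisfiable

1. not (Dia Dia q implies Dia q), 0
2. Dia Dia q, 0
3. not Dia q, 0
4. not q, 0
5. Dia q, 1
6. not q, 1
7. q, 2
Accessibility: 0R0, 0R1, 1R0, 1R1, 1R2, 2R1, 2R2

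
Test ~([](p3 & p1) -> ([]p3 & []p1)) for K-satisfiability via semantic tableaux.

Unsatisfiable (every branch closes)

1. ~([](p3 & p1) -> ([]p3 & []p1)), u
2. [](p3 & p1), u
3. ~([]p3 & []p1), u
4. ~[]p1, u
5. ~p1, v
6. p3 & p1, v
7. p3, v
8. p1, v
Accessibility: uRv
Branch closes: p1 and ~p1 both at v.
(One branch shown.) All branches close.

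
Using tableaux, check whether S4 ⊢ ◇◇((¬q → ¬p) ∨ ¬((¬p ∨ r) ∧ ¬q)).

Tableau for the negation ¬◇◇((¬q → ¬p) ∨ ¬((¬p ∨ r) ∧ ¬q)):
1. ¬◇◇((¬q → ¬p) ∨ ¬((¬p ∨ r) ∧ ¬q)), u
2. ¬◇((¬q → ¬p) ∨ ¬((¬p ∨ r) ∧ ¬q)), u
3. ¬((¬q → ¬p) ∨ ¬((¬p ∨ r) ∧ ¬q)), u
4. ¬(¬q → ¬p), u
5. (¬p ∨ r) ∧ ¬q, u
6. ¬q, u
7. p, u
8. ¬p ∨ r, u
9. r, u
Accessibility: uRu
The negation has an open branch (countermodel exists).

Not valid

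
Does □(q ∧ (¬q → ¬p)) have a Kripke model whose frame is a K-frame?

1. □(q ∧ (¬q → ¬p)), u

Satisfiable (open branch found)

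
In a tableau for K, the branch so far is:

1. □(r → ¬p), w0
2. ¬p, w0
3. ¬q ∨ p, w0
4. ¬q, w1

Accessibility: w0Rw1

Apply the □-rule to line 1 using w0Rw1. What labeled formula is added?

r → ¬p, w1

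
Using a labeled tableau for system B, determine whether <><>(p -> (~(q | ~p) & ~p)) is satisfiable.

Satisfiable

1. <><>(p -> (~(q | ~p) & ~p)), 0
2. <>(p -> (~(q | ~p) & ~p)), 1
3. p -> (~(q | ~p) & ~p), 2
4. ~p, 2
Accessibility: 0R0, 0R1, 1R0, 1R1, 1R2, 2R1, 2R2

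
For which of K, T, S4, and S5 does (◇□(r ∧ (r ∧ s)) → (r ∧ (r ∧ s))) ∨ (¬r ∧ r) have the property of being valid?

S5

S5-tableau for the negation ¬((◇□(r ∧ (r ∧ s)) → (r ∧ (r ∧ s))) ∨ (¬r ∧ r)):
1. ¬((◇□(r ∧ (r ∧ s)) → (r ∧ (r ∧ s))) ∨ (¬r ∧ r)), 0
2. ¬(◇□(r ∧ (r ∧ s)) → (r ∧ (r ∧ s))), 0   [¬∨-rule on 1]
3. ¬(¬r ∧ r), 0   [¬∨-rule on 1]
4. ◇□(r ∧ (r ∧ s)), 0   [¬→-rule on 2]
5. ¬(r ∧ (r ∧ s)), 0   [¬→-rule on 2]
6. r, 0   [¬∧-rule on 3 (branches; this branch)]
7. ¬(r ∧ s), 0   [¬∧-rule on 5 (branches; this branch)]
8. ¬s, 0   [¬∧-rule on 7 (branches; this branch)]
9. □(r ∧ (r ∧ s)), 1   [◇-rule on 4: fresh world 1, 0R1]
10. r ∧ (r ∧ s), 0   [□-rule on 9 via 1R0]
11. r ∧ s, 0   [∧-rule on 10]
12. s, 0   [∧-rule on 11]
Accessibility: 0R0, 0R1, 1R0, 1R1
Branch closes: s and ¬s both at 0.
Every branch closes (one shown): valid in S5.
S4-tableau for the negation ¬((◇□(r ∧ (r ∧ s)) → (r ∧ (r ∧ s))) ∨ (¬r ∧ r)):
1. ¬((◇□(r ∧ (r ∧ s)) → (r ∧ (r ∧ s))) ∨ (¬r ∧ r)), 0
2. ¬(◇□(r ∧ (r ∧ s)) → (r ∧ (r ∧ s))), 0   [¬∨-rule on 1]
3. ¬(¬r ∧ r), 0   [¬∨-rule on 1]
4. ◇□(r ∧ (r ∧ s)), 0   [¬→-rule on 2]
5. ¬(r ∧ (r ∧ s)), 0   [¬→-rule on 2]
6. ¬r, 0   [¬∧-rule on 3 (branches; this branch)]
7. ¬(r ∧ s), 0   [¬∧-rule on 5 (branches; this branch)]
8. ¬s, 0   [¬∧-rule on 7 (branches; this branch)]
9. □(r ∧ (r ∧ s)), 1   [◇-rule on 4: fresh world 1, 0R1]
10. r ∧ (r ∧ s), 1   [□-rule on 9 via 1R1]
11. r, 1   [∧-rule on 10]
12. r ∧ s, 1   [∧-rule on 10]
13. s, 1   [∧-rule on 12]
Accessibility: 0R0, 0R1, 1R1
Complete open branch: countermodel on an S4-frame, so not valid in S4, nor in K, T (the same frame is also a K-frame and a T-frame).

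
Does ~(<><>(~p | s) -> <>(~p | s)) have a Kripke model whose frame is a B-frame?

1. ~(<><>(~p | s) -> <>(~p | s)), u
2. <><>(~p | s), u
3. ~<>(~p | s), u
4. ~(~p | s), u
5. p, u
6. ~s, u
7. <>(~p | s), v
8. ~(~p | s), v
9. p, v
10. ~s, v
11. ~p | s, w
12. s, w
Accessibility: uRu, uRv, vRu, vRv, vRw, wRv, wRw

Satisfiable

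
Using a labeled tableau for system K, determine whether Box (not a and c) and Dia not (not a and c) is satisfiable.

No, unsatisfiable

1. Box (not a and c) and Dia not (not a and c), 0
2. Box (not a and c), 0
3. Dia not (not a and c), 0
4. not (not a and c), 1
5. not a and c, 1
6. not a, 1
7. c, 1
8. not c, 1
Accessibility: 0R1
Branch closes: c and not c both at 1.
All branches of the tableau close; one closing branch shown above.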